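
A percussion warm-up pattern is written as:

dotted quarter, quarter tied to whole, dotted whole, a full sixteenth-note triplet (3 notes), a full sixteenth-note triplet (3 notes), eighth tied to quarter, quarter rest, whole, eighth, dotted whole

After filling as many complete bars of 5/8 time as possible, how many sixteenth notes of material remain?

One bar of 5/8 = 5 eighth notes.
Convert each value to eighth notes: dotted quarter = 3; quarter tied to whole (quarter + whole) = 10; dotted whole = 12; a full sixteenth-note triplet (3 notes) (three triplet sixteenths span one eighth) = 1; a full sixteenth-note triplet (3 notes) (three triplet sixteenths span one eighth) = 1; eighth tied to quarter (eighth + quarter) = 3; quarter rest = 2; whole = 8; eighth = 1; dotted whole = 12.
Total: 3 + 10 + 12 + 1 + 1 + 3 + 2 + 8 + 1 + 12 = 53.
53 ÷ 5 = 10 complete bars with 3 eighth notes remaining = 6 sixteenth notes.

6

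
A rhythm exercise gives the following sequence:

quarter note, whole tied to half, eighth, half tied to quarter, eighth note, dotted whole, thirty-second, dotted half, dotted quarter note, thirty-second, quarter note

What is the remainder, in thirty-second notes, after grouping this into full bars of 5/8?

2

One bar of 5/8 = 20 thirty-second notes.
Express everything in thirty-second notes: quarter note = 8; whole tied to half (whole + half) = 48; eighth = 4; half tied to quarter (half + quarter) = 24; eighth note = 4; dotted whole = 48; thirty-second = 1; dotted half = 24; dotted quarter note = 12; thirty-second = 1; quarter note = 8.
Sum: 8 + 48 + 4 + 24 + 4 + 48 + 1 + 24 + 12 + 1 + 8 = 182.
182 ÷ 20 = 9 complete bars with 2 thirty-second notes remaining.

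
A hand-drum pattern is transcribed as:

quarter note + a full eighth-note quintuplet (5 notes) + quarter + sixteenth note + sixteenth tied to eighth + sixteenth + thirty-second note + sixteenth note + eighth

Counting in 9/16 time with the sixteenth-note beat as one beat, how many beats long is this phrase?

24.5

One sixteenth-note beat = 2 thirty-second notes.
Each duration in thirty-second notes: quarter note = 8; a full eighth-note quintuplet (5 notes) (five quintuplet eighths span one half) = 16; quarter = 8; sixteenth note = 2; sixteenth tied to eighth (sixteenth + eighth) = 6; sixteenth = 2; thirty-second note = 1; sixteenth note = 2; eighth = 4.
Total: 8 + 16 + 8 + 2 + 6 + 2 + 1 + 2 + 4 = 49.
49 ÷ 2 = 24.5 beats.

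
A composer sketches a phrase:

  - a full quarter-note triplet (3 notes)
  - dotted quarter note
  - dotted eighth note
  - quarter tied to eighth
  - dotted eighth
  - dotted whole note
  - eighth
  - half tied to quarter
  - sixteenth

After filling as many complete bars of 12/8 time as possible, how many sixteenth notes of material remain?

One bar of 12/8 = 24 sixteenth notes.
In sixteenth notes: a full quarter-note triplet (3 notes) (three triplet quarters span one half) = 8; dotted quarter note = 6; dotted eighth note = 3; quarter tied to eighth (quarter + eighth) = 6; dotted eighth = 3; dotted whole note = 24; eighth = 2; half tied to quarter (half + quarter) = 12; sixteenth = 1.
Adding: 8 + 6 + 3 + 6 + 3 + 24 + 2 + 12 + 1 = 65.
65 ÷ 24 = 2 complete bars with 17 sixteenth notes remaining.

17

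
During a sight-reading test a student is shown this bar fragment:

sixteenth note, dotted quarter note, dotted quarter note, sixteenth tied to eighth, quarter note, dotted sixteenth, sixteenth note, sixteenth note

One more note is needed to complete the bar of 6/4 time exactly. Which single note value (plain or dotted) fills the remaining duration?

thirty-second note

The bar of 6/4 = 48 thirty-second notes.
Convert each value to thirty-second notes: sixteenth note = 2; dotted quarter note = 12; dotted quarter note = 12; sixteenth tied to eighth (sixteenth + eighth) = 6; quarter note = 8; dotted sixteenth = 3; sixteenth note = 2; sixteenth note = 2.
Total: 2 + 12 + 12 + 6 + 8 + 3 + 2 + 2 = 47.
Remaining: 48 − 47 = 1 thirty-second note, which is a thirty-second note.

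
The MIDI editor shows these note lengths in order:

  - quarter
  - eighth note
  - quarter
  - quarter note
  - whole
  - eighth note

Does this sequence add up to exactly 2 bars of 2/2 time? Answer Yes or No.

One bar of 2/2 = 8 eighth notes, so 2 bars = 16.
In eighth notes: quarter = 2; eighth note = 1; quarter = 2; quarter note = 2; whole = 8; eighth note = 1.
Altogether 2 + 1 + 2 + 2 + 8 + 1 = 16.
16 equals 16, so the answer is Yes.

Yes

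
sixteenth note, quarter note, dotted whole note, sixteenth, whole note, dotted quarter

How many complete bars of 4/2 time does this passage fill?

1

One bar of 4/2 = 32 sixteenth notes.
Working in sixteenth notes: sixteenth note = 1; quarter note = 4; dotted whole note = 24; sixteenth = 1; whole note = 16; dotted quarter = 6.
Total: 1 + 4 + 24 + 1 + 16 + 6 = 52.
52 ÷ 32 = 1 complete bar with 20 left over.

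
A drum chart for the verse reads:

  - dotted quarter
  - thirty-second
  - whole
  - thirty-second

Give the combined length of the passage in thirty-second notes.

Each duration in thirty-second notes: dotted quarter = 12; thirty-second = 1; whole = 32; thirty-second = 1.
Altogether 12 + 1 + 32 + 1 = 46 thirty-second notes.

46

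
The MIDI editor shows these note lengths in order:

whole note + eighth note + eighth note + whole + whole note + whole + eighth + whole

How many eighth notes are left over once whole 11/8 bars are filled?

One bar of 11/8 = 11 eighth notes.
In eighth notes: whole note = 8; eighth note = 1; eighth note = 1; whole = 8; whole note = 8; whole = 8; eighth = 1; whole = 8.
Total: 8 + 1 + 1 + 8 + 8 + 8 + 1 + 8 = 43.
43 ÷ 11 = 3 complete bars with 10 eighth notes remaining.

10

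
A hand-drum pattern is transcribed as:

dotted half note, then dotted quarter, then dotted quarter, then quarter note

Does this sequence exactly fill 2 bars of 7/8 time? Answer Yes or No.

Yes

One bar of 7/8 = 7 eighth notes, so 2 bars = 14.
Each duration in eighth notes: dotted half note = 6; dotted quarter = 3; dotted quarter = 3; quarter note = 2.
Sum: 6 + 3 + 3 + 2 = 14.
14 equals 14, so the answer is Yes.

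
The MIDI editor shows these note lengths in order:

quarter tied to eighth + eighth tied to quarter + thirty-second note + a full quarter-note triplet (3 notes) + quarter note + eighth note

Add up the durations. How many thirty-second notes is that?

53

Working in thirty-second notes: quarter tied to eighth (quarter + eighth) = 12; eighth tied to quarter (eighth + quarter) = 12; thirty-second note = 1; a full quarter-note triplet (3 notes) (three triplet quarters span one half) = 16; quarter note = 8; eighth note = 4.
Sum: 12 + 12 + 1 + 16 + 8 + 4 = 53 thirty-second notes.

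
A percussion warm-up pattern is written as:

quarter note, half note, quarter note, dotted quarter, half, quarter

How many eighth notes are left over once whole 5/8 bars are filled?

One bar of 5/8 = 5 eighth notes.
Convert each value to eighth notes: quarter note = 2; half note = 4; quarter note = 2; dotted quarter = 3; half = 4; quarter = 2.
Total: 2 + 4 + 2 + 3 + 4 + 2 = 17.
17 ÷ 5 = 3 complete bars with 2 eighth notes remaining.

2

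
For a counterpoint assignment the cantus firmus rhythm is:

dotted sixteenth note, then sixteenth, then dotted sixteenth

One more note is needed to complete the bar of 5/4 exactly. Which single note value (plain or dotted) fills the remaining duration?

The bar of 5/4 = 40 thirty-second notes.
Express everything in thirty-second notes: dotted sixteenth note = 3; sixteenth = 2; dotted sixteenth = 3.
Adding: 3 + 2 + 3 = 8.
Remaining: 40 − 8 = 32 thirty-second notes, which is a whole note.

whole note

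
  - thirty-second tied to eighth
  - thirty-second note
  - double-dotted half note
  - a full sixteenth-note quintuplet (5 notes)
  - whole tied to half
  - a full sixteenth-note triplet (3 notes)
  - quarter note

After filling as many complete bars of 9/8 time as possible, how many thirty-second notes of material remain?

One bar of 9/8 = 36 thirty-second notes.
Each duration in thirty-second notes: thirty-second tied to eighth (thirty-second + eighth) = 5; thirty-second note = 1; double-dotted half note = 28; a full sixteenth-note quintuplet (5 notes) (five quintuplet sixteenths span one quarter) = 8; whole tied to half (whole + half) = 48; a full sixteenth-note triplet (3 notes) (three triplet sixteenths span one eighth) = 4; quarter note = 8.
Adding: 5 + 1 + 28 + 8 + 48 + 4 + 8 = 102.
102 ÷ 36 = 2 complete bars with 30 thirty-second notes remaining.

30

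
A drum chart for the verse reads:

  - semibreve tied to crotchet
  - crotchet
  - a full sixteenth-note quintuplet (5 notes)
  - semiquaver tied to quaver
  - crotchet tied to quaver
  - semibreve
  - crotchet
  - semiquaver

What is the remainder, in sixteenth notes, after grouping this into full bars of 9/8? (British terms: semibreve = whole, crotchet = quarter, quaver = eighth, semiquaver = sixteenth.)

4

One bar of 9/8 = 18 sixteenth notes.
Working in sixteenth notes: semibreve tied to crotchet (semibreve + crotchet) = 20; crotchet = 4; a full sixteenth-note quintuplet (5 notes) (five quintuplet sixteenths span one quarter) = 4; semiquaver tied to quaver (semiquaver + quaver) = 3; crotchet tied to quaver (crotchet + quaver) = 6; semibreve = 16; crotchet = 4; semiquaver = 1.
Adding: 20 + 4 + 4 + 3 + 6 + 16 + 4 + 1 = 58.
58 ÷ 18 = 3 complete bars with 4 sixteenth notes remaining.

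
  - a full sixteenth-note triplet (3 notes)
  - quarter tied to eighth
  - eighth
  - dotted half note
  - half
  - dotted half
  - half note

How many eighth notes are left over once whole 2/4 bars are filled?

1

One bar of 2/4 = 4 eighth notes.
Convert each value to eighth notes: a full sixteenth-note triplet (3 notes) (three triplet sixteenths span one eighth) = 1; quarter tied to eighth (quarter + eighth) = 3; eighth = 1; dotted half note = 6; half = 4; dotted half = 6; half note = 4.
Total: 1 + 3 + 1 + 6 + 4 + 6 + 4 = 25.
25 ÷ 4 = 6 complete bars with 1 eighth note remaining.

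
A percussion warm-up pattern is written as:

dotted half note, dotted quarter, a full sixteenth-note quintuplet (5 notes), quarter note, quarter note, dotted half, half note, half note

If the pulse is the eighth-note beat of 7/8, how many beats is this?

One eighth-note beat = 2 sixteenth notes.
Working in sixteenth notes: dotted half note = 12; dotted quarter = 6; a full sixteenth-note quintuplet (5 notes) (five quintuplet sixteenths span one quarter) = 4; quarter note = 4; quarter note = 4; dotted half = 12; half note = 8; half note = 8.
Sum: 12 + 6 + 4 + 4 + 4 + 12 + 8 + 8 = 58.
58 ÷ 2 = 29 beats.

29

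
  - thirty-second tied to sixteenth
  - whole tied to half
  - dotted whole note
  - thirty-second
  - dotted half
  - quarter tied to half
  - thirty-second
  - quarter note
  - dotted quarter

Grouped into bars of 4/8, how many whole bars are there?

10

One bar of 4/8 = 16 thirty-second notes.
Working in thirty-second notes: thirty-second tied to sixteenth (thirty-second + sixteenth) = 3; whole tied to half (whole + half) = 48; dotted whole note = 48; thirty-second = 1; dotted half = 24; quarter tied to half (quarter + half) = 24; thirty-second = 1; quarter note = 8; dotted quarter = 12.
Sum: 3 + 48 + 48 + 1 + 24 + 24 + 1 + 8 + 12 = 169.
169 ÷ 16 = 10 complete bars with 9 left over.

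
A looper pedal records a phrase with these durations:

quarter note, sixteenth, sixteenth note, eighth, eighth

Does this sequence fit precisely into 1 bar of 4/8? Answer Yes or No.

No

One bar of 4/8 = 8 sixteenth notes.
Each duration in sixteenth notes: quarter note = 4; sixteenth = 1; sixteenth note = 1; eighth = 2; eighth = 2.
Altogether 4 + 1 + 1 + 2 + 2 = 10.
10 exceeds 8, so the answer is No.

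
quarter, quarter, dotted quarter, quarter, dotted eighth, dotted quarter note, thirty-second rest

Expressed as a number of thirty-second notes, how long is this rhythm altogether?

Convert each value to thirty-second notes: quarter = 8; quarter = 8; dotted quarter = 12; quarter = 8; dotted eighth = 6; dotted quarter note = 12; thirty-second rest = 1.
Altogether 8 + 8 + 12 + 8 + 6 + 12 + 1 = 55 thirty-second notes.

55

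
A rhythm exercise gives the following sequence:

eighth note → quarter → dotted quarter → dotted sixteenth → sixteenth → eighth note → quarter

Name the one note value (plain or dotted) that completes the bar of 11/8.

The bar of 11/8 = 44 thirty-second notes.
In thirty-second notes: eighth note = 4; quarter = 8; dotted quarter = 12; dotted sixteenth = 3; sixteenth = 2; eighth note = 4; quarter = 8.
Sum: 4 + 8 + 12 + 3 + 2 + 4 + 8 = 41.
Remaining: 44 − 41 = 3 thirty-second notes, which is a dotted sixteenth note.

dotted sixteenth note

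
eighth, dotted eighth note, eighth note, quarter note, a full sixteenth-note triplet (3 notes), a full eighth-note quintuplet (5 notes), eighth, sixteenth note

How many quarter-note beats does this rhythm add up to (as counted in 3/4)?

One quarter-note beat = 4 sixteenth notes.
Working in sixteenth notes: eighth = 2; dotted eighth note = 3; eighth note = 2; quarter note = 4; a full sixteenth-note triplet (3 notes) (three triplet sixteenths span one eighth) = 2; a full eighth-note quintuplet (5 notes) (five quintuplet eighths span one half) = 8; eighth = 2; sixteenth note = 1.
Adding: 2 + 3 + 2 + 4 + 2 + 8 + 2 + 1 = 24.
24 ÷ 4 = 6 beats.

6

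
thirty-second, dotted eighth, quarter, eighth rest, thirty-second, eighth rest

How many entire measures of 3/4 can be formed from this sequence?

One bar of 3/4 = 24 thirty-second notes.
Express everything in thirty-second notes: thirty-second = 1; dotted eighth = 6; quarter = 8; eighth rest = 4; thirty-second = 1; eighth rest = 4.
Total: 1 + 6 + 8 + 4 + 1 + 4 = 24.
24 ÷ 24 = 1 complete bar with 0 left over.

1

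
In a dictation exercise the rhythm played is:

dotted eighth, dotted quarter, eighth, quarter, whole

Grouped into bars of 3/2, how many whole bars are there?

One bar of 3/2 = 24 sixteenth notes.
Working in sixteenth notes: dotted eighth = 3; dotted quarter = 6; eighth = 2; quarter = 4; whole = 16.
Sum: 3 + 6 + 2 + 4 + 16 = 31.
31 ÷ 24 = 1 complete bar with 7 left over.

1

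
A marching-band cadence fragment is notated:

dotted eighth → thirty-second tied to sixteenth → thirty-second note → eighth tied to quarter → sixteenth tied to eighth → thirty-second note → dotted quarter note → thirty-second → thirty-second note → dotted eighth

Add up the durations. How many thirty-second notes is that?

In thirty-second notes: dotted eighth = 6; thirty-second tied to sixteenth (thirty-second + sixteenth) = 3; thirty-second note = 1; eighth tied to quarter (eighth + quarter) = 12; sixteenth tied to eighth (sixteenth + eighth) = 6; thirty-second note = 1; dotted quarter note = 12; thirty-second = 1; thirty-second note = 1; dotted eighth = 6.
Adding: 6 + 3 + 1 + 12 + 6 + 1 + 12 + 1 + 1 + 6 = 49 thirty-second notes.

49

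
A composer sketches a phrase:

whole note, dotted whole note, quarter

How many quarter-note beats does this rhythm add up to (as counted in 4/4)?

11

One quarter-note beat = 2 eighth notes.
Each duration in eighth notes: whole note = 8; dotted whole note = 12; quarter = 2.
Sum: 8 + 12 + 2 = 22.
22 ÷ 2 = 11 beats.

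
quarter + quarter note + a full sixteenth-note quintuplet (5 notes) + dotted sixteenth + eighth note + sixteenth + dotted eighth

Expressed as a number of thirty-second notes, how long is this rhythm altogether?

39

Working in thirty-second notes: quarter = 8; quarter note = 8; a full sixteenth-note quintuplet (5 notes) (five quintuplet sixteenths span one quarter) = 8; dotted sixteenth = 3; eighth note = 4; sixteenth = 2; dotted eighth = 6.
Sum: 8 + 8 + 8 + 3 + 4 + 2 + 6 = 39 thirty-second notes.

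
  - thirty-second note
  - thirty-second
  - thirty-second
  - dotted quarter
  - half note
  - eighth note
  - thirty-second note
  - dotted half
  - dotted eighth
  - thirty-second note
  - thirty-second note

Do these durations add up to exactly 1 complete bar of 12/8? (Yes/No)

No

One bar of 12/8 = 48 thirty-second notes.
Each duration in thirty-second notes: thirty-second note = 1; thirty-second = 1; thirty-second = 1; dotted quarter = 12; half note = 16; eighth note = 4; thirty-second note = 1; dotted half = 24; dotted eighth = 6; thirty-second note = 1; thirty-second note = 1.
Altogether 1 + 1 + 1 + 12 + 16 + 4 + 1 + 24 + 6 + 1 + 1 = 68.
68 exceeds 48, so the answer is No.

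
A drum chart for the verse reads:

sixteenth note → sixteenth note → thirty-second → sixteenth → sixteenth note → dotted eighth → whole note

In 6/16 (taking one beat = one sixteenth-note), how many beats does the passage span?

One sixteenth-note beat = 2 thirty-second notes.
Each duration in thirty-second notes: sixteenth note = 2; sixteenth note = 2; thirty-second = 1; sixteenth = 2; sixteenth note = 2; dotted eighth = 6; whole note = 32.
Sum: 2 + 2 + 1 + 2 + 2 + 6 + 32 = 47.
47 ÷ 2 = 23.5 beats.

23.5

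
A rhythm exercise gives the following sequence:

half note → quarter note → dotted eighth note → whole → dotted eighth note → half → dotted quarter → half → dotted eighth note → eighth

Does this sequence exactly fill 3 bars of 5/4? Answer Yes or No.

No

One bar of 5/4 = 20 sixteenth notes, so 3 bars = 60.
Express everything in sixteenth notes: half note = 8; quarter note = 4; dotted eighth note = 3; whole = 16; dotted eighth note = 3; half = 8; dotted quarter = 6; half = 8; dotted eighth note = 3; eighth = 2.
Adding: 8 + 4 + 3 + 16 + 3 + 8 + 6 + 8 + 3 + 2 = 61.
61 exceeds 60, so the answer is No.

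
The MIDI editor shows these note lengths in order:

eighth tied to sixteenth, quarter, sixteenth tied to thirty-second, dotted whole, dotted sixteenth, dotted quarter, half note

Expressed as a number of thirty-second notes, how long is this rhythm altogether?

Express everything in thirty-second notes: eighth tied to sixteenth (eighth + sixteenth) = 6; quarter = 8; sixteenth tied to thirty-second (sixteenth + thirty-second) = 3; dotted whole = 48; dotted sixteenth = 3; dotted quarter = 12; half note = 16.
Adding: 6 + 8 + 3 + 48 + 3 + 12 + 16 = 96 thirty-second notes.

96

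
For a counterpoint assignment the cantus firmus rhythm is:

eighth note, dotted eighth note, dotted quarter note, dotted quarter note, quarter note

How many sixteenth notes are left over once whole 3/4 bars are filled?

9

One bar of 3/4 = 12 sixteenth notes.
Each duration in sixteenth notes: eighth note = 2; dotted eighth note = 3; dotted quarter note = 6; dotted quarter note = 6; quarter note = 4.
Total: 2 + 3 + 6 + 6 + 4 = 21.
21 ÷ 12 = 1 complete bar with 9 sixteenth notes remaining.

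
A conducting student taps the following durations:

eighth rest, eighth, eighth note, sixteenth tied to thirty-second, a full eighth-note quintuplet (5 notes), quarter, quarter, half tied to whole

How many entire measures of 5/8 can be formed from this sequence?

One bar of 5/8 = 20 thirty-second notes.
Working in thirty-second notes: eighth rest = 4; eighth = 4; eighth note = 4; sixteenth tied to thirty-second (sixteenth + thirty-second) = 3; a full eighth-note quintuplet (5 notes) (five quintuplet eighths span one half) = 16; quarter = 8; quarter = 8; half tied to whole (half + whole) = 48.
Altogether 4 + 4 + 4 + 3 + 16 + 8 + 8 + 48 = 95.
95 ÷ 20 = 4 complete bars with 15 left over.

4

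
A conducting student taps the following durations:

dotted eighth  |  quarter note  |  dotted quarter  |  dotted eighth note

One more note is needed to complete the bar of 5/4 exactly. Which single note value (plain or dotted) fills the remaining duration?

quarter note

The bar of 5/4 = 20 sixteenth notes.
Convert each value to sixteenth notes: dotted eighth = 3; quarter note = 4; dotted quarter = 6; dotted eighth note = 3.
Total: 3 + 4 + 6 + 3 = 16.
Remaining: 20 − 16 = 4 sixteenth notes, which is a quarter note.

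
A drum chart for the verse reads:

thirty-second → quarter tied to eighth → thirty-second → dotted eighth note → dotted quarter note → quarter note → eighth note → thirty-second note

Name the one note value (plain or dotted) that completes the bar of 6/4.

dotted sixteenth note

The bar of 6/4 = 48 thirty-second notes.
Convert each value to thirty-second notes: thirty-second = 1; quarter tied to eighth (quarter + eighth) = 12; thirty-second = 1; dotted eighth note = 6; dotted quarter note = 12; quarter note = 8; eighth note = 4; thirty-second note = 1.
Total: 1 + 12 + 1 + 6 + 12 + 8 + 4 + 1 = 45.
Remaining: 48 − 45 = 3 thirty-second notes, which is a dotted sixteenth note.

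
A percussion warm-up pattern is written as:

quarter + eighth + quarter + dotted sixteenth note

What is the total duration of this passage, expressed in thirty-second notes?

In thirty-second notes: quarter = 8; eighth = 4; quarter = 8; dotted sixteenth note = 3.
Sum: 8 + 4 + 8 + 3 = 23 thirty-second notes.

23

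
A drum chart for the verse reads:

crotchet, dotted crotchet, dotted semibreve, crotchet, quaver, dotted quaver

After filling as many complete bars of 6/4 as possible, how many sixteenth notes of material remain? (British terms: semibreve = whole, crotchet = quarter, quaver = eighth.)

One bar of 6/4 = 24 sixteenth notes.
In sixteenth notes: crotchet = 4; dotted crotchet = 6; dotted semibreve = 24; crotchet = 4; quaver = 2; dotted quaver = 3.
Adding: 4 + 6 + 24 + 4 + 2 + 3 = 43.
43 ÷ 24 = 1 complete bar with 19 sixteenth notes remaining.

19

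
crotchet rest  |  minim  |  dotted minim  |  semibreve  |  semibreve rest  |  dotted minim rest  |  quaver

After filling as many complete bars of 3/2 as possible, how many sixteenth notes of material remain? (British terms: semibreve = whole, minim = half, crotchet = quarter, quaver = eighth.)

22

One bar of 3/2 = 12 eighth notes.
Express everything in eighth notes: crotchet rest = 2; minim = 4; dotted minim = 6; semibreve = 8; semibreve rest = 8; dotted minim rest = 6; quaver = 1.
Sum: 2 + 4 + 6 + 8 + 8 + 6 + 1 = 35.
35 ÷ 12 = 2 complete bars with 11 eighth notes remaining = 22 sixteenth notes.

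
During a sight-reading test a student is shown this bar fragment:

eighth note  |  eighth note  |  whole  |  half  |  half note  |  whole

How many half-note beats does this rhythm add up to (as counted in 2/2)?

6.5

One half-note beat = 4 eighth notes.
Express everything in eighth notes: eighth note = 1; eighth note = 1; whole = 8; half = 4; half note = 4; whole = 8.
Adding: 1 + 1 + 8 + 4 + 4 + 8 = 26.
26 ÷ 4 = 6.5 beats.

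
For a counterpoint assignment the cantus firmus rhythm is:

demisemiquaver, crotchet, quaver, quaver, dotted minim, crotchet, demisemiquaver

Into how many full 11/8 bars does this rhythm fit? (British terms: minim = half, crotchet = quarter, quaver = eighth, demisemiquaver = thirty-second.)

1

One bar of 11/8 = 44 thirty-second notes.
Express everything in thirty-second notes: demisemiquaver = 1; crotchet = 8; quaver = 4; quaver = 4; dotted minim = 24; crotchet = 8; demisemiquaver = 1.
Adding: 1 + 8 + 4 + 4 + 24 + 8 + 1 = 50.
50 ÷ 44 = 1 complete bar with 6 left over.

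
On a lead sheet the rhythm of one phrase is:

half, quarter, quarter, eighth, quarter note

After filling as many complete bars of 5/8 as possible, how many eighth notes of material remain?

1

One bar of 5/8 = 5 eighth notes.
Working in eighth notes: half = 4; quarter = 2; quarter = 2; eighth = 1; quarter note = 2.
Sum: 4 + 2 + 2 + 1 + 2 = 11.
11 ÷ 5 = 2 complete bars with 1 eighth note remaining.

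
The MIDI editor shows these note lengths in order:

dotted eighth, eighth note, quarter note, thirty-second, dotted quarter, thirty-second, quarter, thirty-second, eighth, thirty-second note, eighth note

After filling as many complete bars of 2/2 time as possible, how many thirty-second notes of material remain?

One bar of 2/2 = 32 thirty-second notes.
Each duration in thirty-second notes: dotted eighth = 6; eighth note = 4; quarter note = 8; thirty-second = 1; dotted quarter = 12; thirty-second = 1; quarter = 8; thirty-second = 1; eighth = 4; thirty-second note = 1; eighth note = 4.
Adding: 6 + 4 + 8 + 1 + 12 + 1 + 8 + 1 + 4 + 1 + 4 = 50.
50 ÷ 32 = 1 complete bar with 18 thirty-second notes remaining.

18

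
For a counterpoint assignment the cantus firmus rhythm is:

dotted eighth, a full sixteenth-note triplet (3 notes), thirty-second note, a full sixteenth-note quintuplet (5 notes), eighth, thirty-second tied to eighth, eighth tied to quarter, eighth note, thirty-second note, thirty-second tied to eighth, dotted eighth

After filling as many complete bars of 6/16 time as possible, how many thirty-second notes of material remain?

One bar of 6/16 = 12 thirty-second notes.
Convert each value to thirty-second notes: dotted eighth = 6; a full sixteenth-note triplet (3 notes) (three triplet sixteenths span one eighth) = 4; thirty-second note = 1; a full sixteenth-note quintuplet (5 notes) (five quintuplet sixteenths span one quarter) = 8; eighth = 4; thirty-second tied to eighth (thirty-second + eighth) = 5; eighth tied to quarter (eighth + quarter) = 12; eighth note = 4; thirty-second note = 1; thirty-second tied to eighth (thirty-second + eighth) = 5; dotted eighth = 6.
Total: 6 + 4 + 1 + 8 + 4 + 5 + 12 + 4 + 1 + 5 + 6 = 56.
56 ÷ 12 = 4 complete bars with 8 thirty-second notes remaining.

8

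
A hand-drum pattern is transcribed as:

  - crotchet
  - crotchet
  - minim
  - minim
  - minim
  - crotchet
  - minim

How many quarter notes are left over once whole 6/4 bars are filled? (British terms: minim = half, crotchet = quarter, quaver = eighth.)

One bar of 6/4 = 6 quarter notes.
Each duration in quarter notes: crotchet = 1; crotchet = 1; minim = 2; minim = 2; minim = 2; crotchet = 1; minim = 2.
Adding: 1 + 1 + 2 + 2 + 2 + 1 + 2 = 11.
11 ÷ 6 = 1 complete bar with 5 quarter notes remaining.

5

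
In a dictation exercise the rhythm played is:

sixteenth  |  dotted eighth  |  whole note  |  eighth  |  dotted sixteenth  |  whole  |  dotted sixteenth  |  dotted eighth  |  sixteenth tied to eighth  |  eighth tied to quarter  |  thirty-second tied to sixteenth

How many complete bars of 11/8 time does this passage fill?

2

One bar of 11/8 = 44 thirty-second notes.
Working in thirty-second notes: sixteenth = 2; dotted eighth = 6; whole note = 32; eighth = 4; dotted sixteenth = 3; whole = 32; dotted sixteenth = 3; dotted eighth = 6; sixteenth tied to eighth (sixteenth + eighth) = 6; eighth tied to quarter (eighth + quarter) = 12; thirty-second tied to sixteenth (thirty-second + sixteenth) = 3.
Sum: 2 + 6 + 32 + 4 + 3 + 32 + 3 + 6 + 6 + 12 + 3 = 109.
109 ÷ 44 = 2 complete bars with 21 left over.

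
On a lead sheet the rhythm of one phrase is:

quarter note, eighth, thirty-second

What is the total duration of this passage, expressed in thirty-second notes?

In thirty-second notes: quarter note = 8; eighth = 4; thirty-second = 1.
Total: 8 + 4 + 1 = 13 thirty-second notes.

13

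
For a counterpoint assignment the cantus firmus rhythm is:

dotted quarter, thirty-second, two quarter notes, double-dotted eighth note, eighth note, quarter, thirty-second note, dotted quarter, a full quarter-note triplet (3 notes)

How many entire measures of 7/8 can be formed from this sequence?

2

One bar of 7/8 = 28 thirty-second notes.
Express everything in thirty-second notes: dotted quarter = 12; thirty-second = 1; quarter note = 8; quarter note = 8; double-dotted eighth note = 7; eighth note = 4; quarter = 8; thirty-second note = 1; dotted quarter = 12; a full quarter-note triplet (3 notes) (three triplet quarters span one half) = 16.
Sum: 12 + 1 + 8 + 8 + 7 + 4 + 8 + 1 + 12 + 16 = 77.
77 ÷ 28 = 2 complete bars with 21 left over.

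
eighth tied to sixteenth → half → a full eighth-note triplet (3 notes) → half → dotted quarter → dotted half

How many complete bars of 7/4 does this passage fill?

1

One bar of 7/4 = 28 sixteenth notes.
In sixteenth notes: eighth tied to sixteenth (eighth + sixteenth) = 3; half = 8; a full eighth-note triplet (3 notes) (three triplet eighths span one quarter) = 4; half = 8; dotted quarter = 6; dotted half = 12.
Total: 3 + 8 + 4 + 8 + 6 + 12 = 41.
41 ÷ 28 = 1 complete bar with 13 left over.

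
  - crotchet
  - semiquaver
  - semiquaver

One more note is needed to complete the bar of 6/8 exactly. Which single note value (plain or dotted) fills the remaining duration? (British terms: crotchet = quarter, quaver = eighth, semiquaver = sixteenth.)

dotted quarter note

The bar of 6/8 = 12 sixteenth notes.
Express everything in sixteenth notes: crotchet = 4; semiquaver = 1; semiquaver = 1.
Total: 4 + 1 + 1 = 6.
Remaining: 12 − 6 = 6 sixteenth notes, which is a dotted quarter note.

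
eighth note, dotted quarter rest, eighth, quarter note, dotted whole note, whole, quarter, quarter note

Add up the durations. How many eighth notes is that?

31

In eighth notes: eighth note = 1; dotted quarter rest = 3; eighth = 1; quarter note = 2; dotted whole note = 12; whole = 8; quarter = 2; quarter note = 2.
Adding: 1 + 3 + 1 + 2 + 12 + 8 + 2 + 2 = 31 eighth notes.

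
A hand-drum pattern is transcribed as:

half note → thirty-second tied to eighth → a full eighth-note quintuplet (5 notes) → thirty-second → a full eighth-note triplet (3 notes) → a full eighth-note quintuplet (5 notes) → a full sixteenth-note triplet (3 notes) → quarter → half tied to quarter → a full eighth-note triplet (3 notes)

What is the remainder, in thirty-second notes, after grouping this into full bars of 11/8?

One bar of 11/8 = 44 thirty-second notes.
Express everything in thirty-second notes: half note = 16; thirty-second tied to eighth (thirty-second + eighth) = 5; a full eighth-note quintuplet (5 notes) (five quintuplet eighths span one half) = 16; thirty-second = 1; a full eighth-note triplet (3 notes) (three triplet eighths span one quarter) = 8; a full eighth-note quintuplet (5 notes) (five quintuplet eighths span one half) = 16; a full sixteenth-note triplet (3 notes) (three triplet sixteenths span one eighth) = 4; quarter = 8; half tied to quarter (half + quarter) = 24; a full eighth-note triplet (3 notes) (three triplet eighths span one quarter) = 8.
Adding: 16 + 5 + 16 + 1 + 8 + 16 + 4 + 8 + 24 + 8 = 106.
106 ÷ 44 = 2 complete bars with 18 thirty-second notes remaining.

18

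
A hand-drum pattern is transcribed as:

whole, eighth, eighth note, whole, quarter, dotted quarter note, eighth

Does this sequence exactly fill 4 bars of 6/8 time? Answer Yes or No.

One bar of 6/8 = 6 eighth notes, so 4 bars = 24.
In eighth notes: whole = 8; eighth = 1; eighth note = 1; whole = 8; quarter = 2; dotted quarter note = 3; eighth = 1.
Sum: 8 + 1 + 1 + 8 + 2 + 3 + 1 = 24.
24 equals 24, so the answer is Yes.

Yes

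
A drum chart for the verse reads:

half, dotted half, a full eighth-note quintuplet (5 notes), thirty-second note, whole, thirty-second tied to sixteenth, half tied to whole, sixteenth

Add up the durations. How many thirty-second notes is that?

Express everything in thirty-second notes: half = 16; dotted half = 24; a full eighth-note quintuplet (5 notes) (five quintuplet eighths span one half) = 16; thirty-second note = 1; whole = 32; thirty-second tied to sixteenth (thirty-second + sixteenth) = 3; half tied to whole (half + whole) = 48; sixteenth = 2.
Altogether 16 + 24 + 16 + 1 + 32 + 3 + 48 + 2 = 142 thirty-second notes.

142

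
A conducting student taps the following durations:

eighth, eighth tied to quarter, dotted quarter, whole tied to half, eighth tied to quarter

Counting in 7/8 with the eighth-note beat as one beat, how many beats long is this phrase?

One eighth-note beat = 2 sixteenth notes.
Convert each value to sixteenth notes: eighth = 2; eighth tied to quarter (eighth + quarter) = 6; dotted quarter = 6; whole tied to half (whole + half) = 24; eighth tied to quarter (eighth + quarter) = 6.
Sum: 2 + 6 + 6 + 24 + 6 = 44.
44 ÷ 2 = 22 beats.

22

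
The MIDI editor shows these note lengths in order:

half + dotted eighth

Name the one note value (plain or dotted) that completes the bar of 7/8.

dotted eighth note

The bar of 7/8 = 14 sixteenth notes.
Each duration in sixteenth notes: half = 8; dotted eighth = 3.
Altogether 8 + 3 = 11.
Remaining: 14 − 11 = 3 sixteenth notes, which is a dotted eighth note.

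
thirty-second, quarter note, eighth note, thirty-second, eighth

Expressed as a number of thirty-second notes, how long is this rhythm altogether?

Express everything in thirty-second notes: thirty-second = 1; quarter note = 8; eighth note = 4; thirty-second = 1; eighth = 4.
Sum: 1 + 8 + 4 + 1 + 4 = 18 thirty-second notes.

18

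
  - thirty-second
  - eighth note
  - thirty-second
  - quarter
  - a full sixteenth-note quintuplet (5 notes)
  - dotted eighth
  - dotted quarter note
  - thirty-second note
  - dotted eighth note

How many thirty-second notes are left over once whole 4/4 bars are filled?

One bar of 4/4 = 32 thirty-second notes.
Each duration in thirty-second notes: thirty-second = 1; eighth note = 4; thirty-second = 1; quarter = 8; a full sixteenth-note quintuplet (5 notes) (five quintuplet sixteenths span one quarter) = 8; dotted eighth = 6; dotted quarter note = 12; thirty-second note = 1; dotted eighth note = 6.
Adding: 1 + 4 + 1 + 8 + 8 + 6 + 12 + 1 + 6 = 47.
47 ÷ 32 = 1 complete bar with 15 thirty-second notes remaining.

15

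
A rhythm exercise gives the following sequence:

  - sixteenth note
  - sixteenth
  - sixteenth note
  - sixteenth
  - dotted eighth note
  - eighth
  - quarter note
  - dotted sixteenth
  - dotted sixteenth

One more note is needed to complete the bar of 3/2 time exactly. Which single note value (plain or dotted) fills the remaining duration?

The bar of 3/2 = 48 thirty-second notes.
Convert each value to thirty-second notes: sixteenth note = 2; sixteenth = 2; sixteenth note = 2; sixteenth = 2; dotted eighth note = 6; eighth = 4; quarter note = 8; dotted sixteenth = 3; dotted sixteenth = 3.
Total: 2 + 2 + 2 + 2 + 6 + 4 + 8 + 3 + 3 = 32.
Remaining: 48 − 32 = 16 thirty-second notes, which is a half note.

half note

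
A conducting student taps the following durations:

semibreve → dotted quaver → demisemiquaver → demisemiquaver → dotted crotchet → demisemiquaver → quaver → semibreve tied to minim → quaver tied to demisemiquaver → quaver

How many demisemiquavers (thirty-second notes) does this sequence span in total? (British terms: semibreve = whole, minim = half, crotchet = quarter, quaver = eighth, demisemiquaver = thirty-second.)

114

Express everything in thirty-second notes: semibreve = 32; dotted quaver = 6; demisemiquaver = 1; demisemiquaver = 1; dotted crotchet = 12; demisemiquaver = 1; quaver = 4; semibreve tied to minim (semibreve + minim) = 48; quaver tied to demisemiquaver (quaver + demisemiquaver) = 5; quaver = 4.
Adding: 32 + 6 + 1 + 1 + 12 + 1 + 4 + 48 + 5 + 4 = 114 thirty-second notes.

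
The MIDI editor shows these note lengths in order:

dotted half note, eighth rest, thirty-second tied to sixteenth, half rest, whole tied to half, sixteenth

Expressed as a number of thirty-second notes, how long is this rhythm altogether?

Express everything in thirty-second notes: dotted half note = 24; eighth rest = 4; thirty-second tied to sixteenth (thirty-second + sixteenth) = 3; half rest = 16; whole tied to half (whole + half) = 48; sixteenth = 2.
Adding: 24 + 4 + 3 + 16 + 48 + 2 = 97 thirty-second notes.

97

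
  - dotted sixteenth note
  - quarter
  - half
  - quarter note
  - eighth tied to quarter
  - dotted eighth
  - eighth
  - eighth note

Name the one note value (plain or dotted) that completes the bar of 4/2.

dotted sixteenth note

The bar of 4/2 = 64 thirty-second notes.
In thirty-second notes: dotted sixteenth note = 3; quarter = 8; half = 16; quarter note = 8; eighth tied to quarter (eighth + quarter) = 12; dotted eighth = 6; eighth = 4; eighth note = 4.
Adding: 3 + 8 + 16 + 8 + 12 + 6 + 4 + 4 = 61.
Remaining: 64 − 61 = 3 thirty-second notes, which is a dotted sixteenth note.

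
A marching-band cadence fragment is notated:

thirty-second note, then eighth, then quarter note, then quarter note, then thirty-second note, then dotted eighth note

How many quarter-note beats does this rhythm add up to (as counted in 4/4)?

3.5

One quarter-note beat = 8 thirty-second notes.
Convert each value to thirty-second notes: thirty-second note = 1; eighth = 4; quarter note = 8; quarter note = 8; thirty-second note = 1; dotted eighth note = 6.
Total: 1 + 4 + 8 + 8 + 1 + 6 = 28.
28 ÷ 8 = 3.5 beats.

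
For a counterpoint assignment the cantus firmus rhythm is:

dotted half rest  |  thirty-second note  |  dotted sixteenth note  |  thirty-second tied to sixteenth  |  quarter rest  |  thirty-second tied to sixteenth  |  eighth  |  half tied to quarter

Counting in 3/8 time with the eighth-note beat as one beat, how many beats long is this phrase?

One eighth-note beat = 4 thirty-second notes.
Convert each value to thirty-second notes: dotted half rest = 24; thirty-second note = 1; dotted sixteenth note = 3; thirty-second tied to sixteenth (thirty-second + sixteenth) = 3; quarter rest = 8; thirty-second tied to sixteenth (thirty-second + sixteenth) = 3; eighth = 4; half tied to quarter (half + quarter) = 24.
Total: 24 + 1 + 3 + 3 + 8 + 3 + 4 + 24 = 70.
70 ÷ 4 = 17.5 beats.

17.5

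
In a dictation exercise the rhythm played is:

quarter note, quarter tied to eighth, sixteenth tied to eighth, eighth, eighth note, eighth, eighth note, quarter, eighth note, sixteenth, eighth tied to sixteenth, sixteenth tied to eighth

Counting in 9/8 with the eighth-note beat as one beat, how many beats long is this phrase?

17

One eighth-note beat = 2 sixteenth notes.
Working in sixteenth notes: quarter note = 4; quarter tied to eighth (quarter + eighth) = 6; sixteenth tied to eighth (sixteenth + eighth) = 3; eighth = 2; eighth note = 2; eighth = 2; eighth note = 2; quarter = 4; eighth note = 2; sixteenth = 1; eighth tied to sixteenth (eighth + sixteenth) = 3; sixteenth tied to eighth (sixteenth + eighth) = 3.
Sum: 4 + 6 + 3 + 2 + 2 + 2 + 2 + 4 + 2 + 1 + 3 + 3 = 34.
34 ÷ 2 = 17 beats.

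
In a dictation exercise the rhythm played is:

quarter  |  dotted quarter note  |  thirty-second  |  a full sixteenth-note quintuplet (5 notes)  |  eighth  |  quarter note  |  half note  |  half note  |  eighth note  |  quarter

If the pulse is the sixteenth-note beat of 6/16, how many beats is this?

42.5

One sixteenth-note beat = 2 thirty-second notes.
Working in thirty-second notes: quarter = 8; dotted quarter note = 12; thirty-second = 1; a full sixteenth-note quintuplet (5 notes) (five quintuplet sixteenths span one quarter) = 8; eighth = 4; quarter note = 8; half note = 16; half note = 16; eighth note = 4; quarter = 8.
Total: 8 + 12 + 1 + 8 + 4 + 8 + 16 + 16 + 4 + 8 = 85.
85 ÷ 2 = 42.5 beats.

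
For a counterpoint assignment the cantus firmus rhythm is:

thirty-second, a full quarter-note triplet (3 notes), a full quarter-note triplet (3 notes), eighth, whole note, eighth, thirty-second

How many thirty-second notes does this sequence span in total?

74

Each duration in thirty-second notes: thirty-second = 1; a full quarter-note triplet (3 notes) (three triplet quarters span one half) = 16; a full quarter-note triplet (3 notes) (three triplet quarters span one half) = 16; eighth = 4; whole note = 32; eighth = 4; thirty-second = 1.
Adding: 1 + 16 + 16 + 4 + 32 + 4 + 1 = 74 thirty-second notes.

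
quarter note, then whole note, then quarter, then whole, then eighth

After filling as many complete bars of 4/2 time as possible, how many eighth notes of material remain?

One bar of 4/2 = 16 eighth notes.
Working in eighth notes: quarter note = 2; whole note = 8; quarter = 2; whole = 8; eighth = 1.
Sum: 2 + 8 + 2 + 8 + 1 = 21.
21 ÷ 16 = 1 complete bar with 5 eighth notes remaining.

5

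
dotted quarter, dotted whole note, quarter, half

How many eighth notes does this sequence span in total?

Convert each value to eighth notes: dotted quarter = 3; dotted whole note = 12; quarter = 2; half = 4.
Sum: 3 + 12 + 2 + 4 = 21 eighth notes.

21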